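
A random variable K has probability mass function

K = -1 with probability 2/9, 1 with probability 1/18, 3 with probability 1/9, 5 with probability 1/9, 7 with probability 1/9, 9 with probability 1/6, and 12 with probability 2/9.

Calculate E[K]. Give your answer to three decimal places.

5.667

E[K] = Σ k·P(K=k)
 = (-1)·2/9 + 1·1/18 + 3·1/9 + 5·1/9 + 7·1/9 + 9·1/6 + 12·2/9
 = (-2/9) + 1/18 + 1/3 + 5/9 + 7/9 + 3/2 + 8/3
 = 17/3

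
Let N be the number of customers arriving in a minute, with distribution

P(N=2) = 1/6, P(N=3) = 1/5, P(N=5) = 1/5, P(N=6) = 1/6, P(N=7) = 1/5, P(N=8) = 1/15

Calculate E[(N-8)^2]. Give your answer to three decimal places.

13.667

E[(N-8)^2] = Σ (n-8)^2·P(N=n)
 = 36·1/6 + 25·1/5 + 9·1/5 + 4·1/6 + 1·1/5 + 0·1/15
 = 6 + 5 + 9/5 + 2/3 + 1/5 + 0
 = 41/3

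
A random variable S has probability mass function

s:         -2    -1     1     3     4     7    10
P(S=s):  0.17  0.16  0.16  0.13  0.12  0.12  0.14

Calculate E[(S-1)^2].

E[(S-1)^2] = Σ (s-1)^2·P(S=s)
 = 9·0.17 + 4·0.16 + 0·0.16 + 4·0.13 + 9·0.12 + 36·0.12 + 81·0.14
 = 1.53 + 0.64 + 0 + 0.52 + 1.08 + 4.32 + 11.34
 = 19.43

19.43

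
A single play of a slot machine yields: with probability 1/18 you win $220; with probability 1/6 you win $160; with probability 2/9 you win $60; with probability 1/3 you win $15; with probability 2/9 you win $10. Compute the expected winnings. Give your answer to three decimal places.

E[payout] = 220·1/18 + 160·1/6 + 60·2/9 + 15·1/3 + 10·2/9
 = 110/9 + 80/3 + 40/3 + 5 + 20/9
 = 535/9

59.444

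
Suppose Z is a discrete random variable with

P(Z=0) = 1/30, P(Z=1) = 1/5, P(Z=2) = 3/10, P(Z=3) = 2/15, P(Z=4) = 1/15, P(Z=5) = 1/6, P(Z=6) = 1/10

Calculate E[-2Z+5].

E[-2Z+5] = Σ (-2z+5)·P(Z=z)
 = 5·1/30 + 3·1/5 + 1·3/10 + (-1)·2/15 + (-3)·1/15 + (-5)·1/6 + (-7)·1/10
 = 1/6 + 3/5 + 3/10 + (-2/15) + (-1/5) + (-5/6) + (-7/10)
 = -4/5

-0.8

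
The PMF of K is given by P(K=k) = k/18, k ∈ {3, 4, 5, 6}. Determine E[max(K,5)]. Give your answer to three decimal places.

5.333

E[max(K,5)] = Σ max(k,5)·P(K=k)
 = 5·1/6 + 5·2/9 + 5·5/18 + 6·1/3
 = 5/6 + 10/9 + 25/18 + 2
 = 16/3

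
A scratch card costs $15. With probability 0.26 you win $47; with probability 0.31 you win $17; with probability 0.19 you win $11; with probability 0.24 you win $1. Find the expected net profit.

E[payout] = 47·0.26 + 17·0.31 + 11·0.19 + 1·0.24
 = 12.22 + 5.27 + 2.09 + 0.24
 = 19.82
Net = 19.82 - 15 = 4.82

4.82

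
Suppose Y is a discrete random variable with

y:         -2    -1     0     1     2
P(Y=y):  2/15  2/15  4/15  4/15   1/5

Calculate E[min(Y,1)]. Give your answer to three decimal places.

0.067

E[min(Y,1)] = Σ min(y,1)·P(Y=y)
 = (-2)·2/15 + (-1)·2/15 + 0·4/15 + 1·4/15 + 1·1/5
 = (-4/15) + (-2/15) + 0 + 4/15 + 1/5
 = 1/15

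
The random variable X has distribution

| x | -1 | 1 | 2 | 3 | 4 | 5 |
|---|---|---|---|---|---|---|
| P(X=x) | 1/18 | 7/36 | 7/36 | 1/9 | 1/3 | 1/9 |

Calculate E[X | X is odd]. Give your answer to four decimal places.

2.1765

P(X is odd) = 1/18 + 7/36 + 1/9 + 1/9 = 17/36.
E[X | X is odd] = [(-1)·1/18 + 1·7/36 + 3·1/9 + 5·1/9] / (17/36)
 = 37/36 / (17/36)
 = 37/17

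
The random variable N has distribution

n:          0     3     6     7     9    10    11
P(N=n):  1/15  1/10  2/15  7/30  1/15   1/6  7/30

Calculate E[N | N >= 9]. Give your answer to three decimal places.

P(N >= 9) = 1/15 + 1/6 + 7/30 = 7/15.
E[N | N >= 9] = [9·1/15 + 10·1/6 + 11·7/30] / (7/15)
 = 29/6 / (7/15)
 = 145/14

10.357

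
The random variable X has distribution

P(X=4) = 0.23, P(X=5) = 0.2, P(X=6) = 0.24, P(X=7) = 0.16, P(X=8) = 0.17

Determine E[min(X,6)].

5.34

E[min(X,6)] = Σ min(x,6)·P(X=x)
 = 4·0.23 + 5·0.2 + 6·0.24 + 6·0.16 + 6·0.17
 = 0.92 + 1 + 1.44 + 0.96 + 1.02
 = 5.34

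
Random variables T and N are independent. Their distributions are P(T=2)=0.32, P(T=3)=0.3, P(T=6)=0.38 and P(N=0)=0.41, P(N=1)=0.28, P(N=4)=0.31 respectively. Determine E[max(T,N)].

4.1114

E[max(T,N)] = Σ_t Σ_n max(t,n) · P(T=t)P(N=n)
 = 2·0.1312 + 2·0.0896 + 4·0.0992 + 3·0.123 + 3·0.084 + 4·0.093 + 6·0.1558 + 6·0.1064 + 6·0.1178
 = 0.2624 + 0.1792 + 0.3968 + 0.369 + 0.252 + 0.372 + 0.9348 + 0.6384 + 0.7068
 = 4.1114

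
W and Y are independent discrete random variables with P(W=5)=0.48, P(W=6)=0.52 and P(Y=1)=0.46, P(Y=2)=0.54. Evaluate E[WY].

8.5008

E[WY] = Σ_w Σ_y wy · P(W=w)P(Y=y)
 = 5·0.2208 + 10·0.2592 + 6·0.2392 + 12·0.2808
 = 1.104 + 2.592 + 1.4352 + 3.3696
 = 8.5008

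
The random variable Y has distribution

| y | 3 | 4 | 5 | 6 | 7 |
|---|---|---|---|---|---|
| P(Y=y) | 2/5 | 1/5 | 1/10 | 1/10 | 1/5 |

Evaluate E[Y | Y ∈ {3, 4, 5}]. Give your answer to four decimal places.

3.5714

P(Y ∈ {3, 4, 5}) = 2/5 + 1/5 + 1/10 = 7/10.
E[Y | Y ∈ {3, 4, 5}] = [3·2/5 + 4·1/5 + 5·1/10] / (7/10)
 = 5/2 / (7/10)
 = 25/7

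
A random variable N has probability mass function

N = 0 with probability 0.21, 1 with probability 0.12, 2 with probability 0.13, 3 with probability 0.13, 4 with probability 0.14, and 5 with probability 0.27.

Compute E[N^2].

E[N^2] = Σ n^2·P(N=n)
 = 0·0.21 + 1·0.12 + 4·0.13 + 9·0.13 + 16·0.14 + 25·0.27
 = 0 + 0.12 + 0.52 + 1.17 + 2.24 + 6.75
 = 10.8

10.8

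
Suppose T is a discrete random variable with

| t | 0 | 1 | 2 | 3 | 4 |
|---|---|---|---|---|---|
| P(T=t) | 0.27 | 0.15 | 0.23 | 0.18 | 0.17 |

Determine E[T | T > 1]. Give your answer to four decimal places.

2.8966

P(T > 1) = 0.23 + 0.18 + 0.17 = 0.58.
E[T | T > 1] = [2·0.23 + 3·0.18 + 4·0.17] / 0.58
 = 1.68 / 0.58
 = 84/29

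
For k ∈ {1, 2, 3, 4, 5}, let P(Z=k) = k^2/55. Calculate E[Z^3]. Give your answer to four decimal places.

80.4545

E[Z^3] = Σ z^3·P(Z=z)
 = 1·1/55 + 8·4/55 + 27·9/55 + 64·16/55 + 125·5/11
 = 1/55 + 32/55 + 243/55 + 1024/55 + 625/11
 = 885/11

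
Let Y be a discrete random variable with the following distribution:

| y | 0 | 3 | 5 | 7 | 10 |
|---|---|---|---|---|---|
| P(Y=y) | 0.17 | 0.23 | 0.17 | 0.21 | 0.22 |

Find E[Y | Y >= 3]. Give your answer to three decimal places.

P(Y >= 3) = 0.23 + 0.17 + 0.21 + 0.22 = 0.83.
E[Y | Y >= 3] = [3·0.23 + 5·0.17 + 7·0.21 + 10·0.22] / 0.83
 = 5.21 / 0.83
 = 521/83

6.277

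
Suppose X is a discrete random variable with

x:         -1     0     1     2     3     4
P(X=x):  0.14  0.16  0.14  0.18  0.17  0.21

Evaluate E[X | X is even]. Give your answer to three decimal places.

2.182

P(X is even) = 0.16 + 0.18 + 0.21 = 0.55.
E[X | X is even] = [0·0.16 + 2·0.18 + 4·0.21] / 0.55
 = 1.2 / 0.55
 = 24/11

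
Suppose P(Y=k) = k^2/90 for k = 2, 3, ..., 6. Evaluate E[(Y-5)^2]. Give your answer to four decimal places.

E[(Y-5)^2] = Σ (y-5)^2·P(Y=y)
 = 9·2/45 + 4·1/10 + 1·8/45 + 0·5/18 + 1·2/5
 = 2/5 + 2/5 + 8/45 + 0 + 2/5
 = 62/45

1.3778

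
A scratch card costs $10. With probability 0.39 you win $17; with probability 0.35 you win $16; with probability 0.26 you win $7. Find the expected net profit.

E[payout] = 17·0.39 + 16·0.35 + 7·0.26
 = 6.63 + 5.6 + 1.82
 = 14.05
Net = 14.05 - 10 = 4.05

4.05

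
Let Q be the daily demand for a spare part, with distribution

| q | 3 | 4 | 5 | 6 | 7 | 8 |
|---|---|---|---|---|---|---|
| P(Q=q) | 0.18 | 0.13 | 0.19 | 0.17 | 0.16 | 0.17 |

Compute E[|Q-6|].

E[|Q-6|] = Σ |q-6|·P(Q=q)
 = 3·0.18 + 2·0.13 + 1·0.19 + 0·0.17 + 1·0.16 + 2·0.17
 = 0.54 + 0.26 + 0.19 + 0 + 0.16 + 0.34
 = 1.49

1.49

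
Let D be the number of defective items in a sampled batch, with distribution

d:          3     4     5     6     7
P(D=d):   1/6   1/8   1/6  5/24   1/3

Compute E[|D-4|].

1.75

E[|D-4|] = Σ |d-4|·P(D=d)
 = 1·1/6 + 0·1/8 + 1·1/6 + 2·5/24 + 3·1/3
 = 1/6 + 0 + 1/6 + 5/12 + 1
 = 7/4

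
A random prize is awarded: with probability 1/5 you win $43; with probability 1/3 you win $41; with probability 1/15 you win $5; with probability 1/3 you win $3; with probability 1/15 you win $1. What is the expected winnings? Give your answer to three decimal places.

23.667

E[payout] = 43·1/5 + 41·1/3 + 5·1/15 + 3·1/3 + 1·1/15
 = 43/5 + 41/3 + 1/3 + 1 + 1/15
 = 71/3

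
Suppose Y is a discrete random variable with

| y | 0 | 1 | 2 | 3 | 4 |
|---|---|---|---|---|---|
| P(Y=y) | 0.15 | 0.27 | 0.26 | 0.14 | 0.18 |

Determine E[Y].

1.93

E[Y] = Σ y·P(Y=y)
 = 0·0.15 + 1·0.27 + 2·0.26 + 3·0.14 + 4·0.18
 = 0 + 0.27 + 0.52 + 0.42 + 0.72
 = 1.93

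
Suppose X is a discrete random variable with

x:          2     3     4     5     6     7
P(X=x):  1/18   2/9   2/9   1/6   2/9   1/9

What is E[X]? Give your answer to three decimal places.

4.611

E[X] = Σ x·P(X=x)
 = 2·1/18 + 3·2/9 + 4·2/9 + 5·1/6 + 6·2/9 + 7·1/9
 = 1/9 + 2/3 + 8/9 + 5/6 + 4/3 + 7/9
 = 83/18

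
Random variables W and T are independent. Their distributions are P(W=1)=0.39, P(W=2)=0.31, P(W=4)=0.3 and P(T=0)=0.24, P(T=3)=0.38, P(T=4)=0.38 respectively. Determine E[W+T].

4.87

E[W+T] = Σ_w Σ_t (w+t) · P(W=w)P(T=t)
 = 1·0.0936 + 4·0.1482 + 5·0.1482 + 2·0.0744 + 5·0.1178 + 6·0.1178 + 4·0.072 + 7·0.114 + 8·0.114
 = 0.0936 + 0.5928 + 0.741 + 0.1488 + 0.589 + 0.7068 + 0.288 + 0.798 + 0.912
 = 4.87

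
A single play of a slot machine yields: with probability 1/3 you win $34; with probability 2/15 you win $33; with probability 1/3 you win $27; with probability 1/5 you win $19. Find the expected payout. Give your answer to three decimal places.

E[payout] = 34·1/3 + 33·2/15 + 27·1/3 + 19·1/5
 = 34/3 + 22/5 + 9 + 19/5
 = 428/15

28.533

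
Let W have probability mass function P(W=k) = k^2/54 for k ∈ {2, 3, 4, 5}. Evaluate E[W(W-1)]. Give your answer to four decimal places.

E[W(W-1)] = Σ w(w-1)·P(W=w)
 = 2·2/27 + 6·1/6 + 12·8/27 + 20·25/54
 = 4/27 + 1 + 32/9 + 250/27
 = 377/27

13.9630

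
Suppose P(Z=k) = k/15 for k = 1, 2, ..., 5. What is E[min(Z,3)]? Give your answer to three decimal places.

2.733

E[min(Z,3)] = Σ min(z,3)·P(Z=z)
 = 1·1/15 + 2·2/15 + 3·1/5 + 3·4/15 + 3·1/3
 = 1/15 + 4/15 + 3/5 + 4/5 + 1
 = 41/15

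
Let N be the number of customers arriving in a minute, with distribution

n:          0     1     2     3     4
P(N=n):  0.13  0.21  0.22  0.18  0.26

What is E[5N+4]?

15.15

E[5N+4] = Σ (5n+4)·P(N=n)
 = 4·0.13 + 9·0.21 + 14·0.22 + 19·0.18 + 24·0.26
 = 0.52 + 1.89 + 3.08 + 3.42 + 6.24
 = 15.15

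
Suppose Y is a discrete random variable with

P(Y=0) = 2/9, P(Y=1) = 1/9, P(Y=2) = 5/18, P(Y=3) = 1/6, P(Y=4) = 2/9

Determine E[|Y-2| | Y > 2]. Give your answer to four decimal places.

1.5714

P(Y > 2) = 1/6 + 2/9 = 7/18.
E[|Y-2| | Y > 2] = [1·1/6 + 2·2/9] / (7/18)
 = 11/18 / (7/18)
 = 11/7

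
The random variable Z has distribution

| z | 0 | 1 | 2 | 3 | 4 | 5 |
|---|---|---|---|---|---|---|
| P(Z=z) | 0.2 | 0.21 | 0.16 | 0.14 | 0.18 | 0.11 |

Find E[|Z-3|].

1.58

E[|Z-3|] = Σ |z-3|·P(Z=z)
 = 3·0.2 + 2·0.21 + 1·0.16 + 0·0.14 + 1·0.18 + 2·0.11
 = 0.6 + 0.42 + 0.16 + 0 + 0.18 + 0.22
 = 1.58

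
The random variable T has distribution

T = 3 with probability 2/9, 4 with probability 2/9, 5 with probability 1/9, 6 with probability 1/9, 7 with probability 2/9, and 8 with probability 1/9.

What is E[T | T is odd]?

5

P(T is odd) = 2/9 + 1/9 + 2/9 = 5/9.
E[T | T is odd] = [3·2/9 + 5·1/9 + 7·2/9] / (5/9)
 = 25/9 / (5/9)
 = 5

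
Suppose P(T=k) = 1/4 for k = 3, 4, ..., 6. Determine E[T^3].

E[T^3] = Σ t^3·P(T=t)
 = 27·1/4 + 64·1/4 + 125·1/4 + 216·1/4
 = 27/4 + 16 + 125/4 + 54
 = 108

108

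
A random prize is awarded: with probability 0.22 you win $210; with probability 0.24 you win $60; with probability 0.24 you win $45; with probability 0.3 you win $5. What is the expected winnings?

E[payout] = 210·0.22 + 60·0.24 + 45·0.24 + 5·0.3
 = 46.2 + 14.4 + 10.8 + 1.5
 = 72.9

72.9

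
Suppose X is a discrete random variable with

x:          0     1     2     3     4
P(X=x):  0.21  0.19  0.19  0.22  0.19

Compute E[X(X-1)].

E[X(X-1)] = Σ x(x-1)·P(X=x)
 = 0·0.21 + 0·0.19 + 2·0.19 + 6·0.22 + 12·0.19
 = 0 + 0 + 0.38 + 1.32 + 2.28
 = 3.98

3.98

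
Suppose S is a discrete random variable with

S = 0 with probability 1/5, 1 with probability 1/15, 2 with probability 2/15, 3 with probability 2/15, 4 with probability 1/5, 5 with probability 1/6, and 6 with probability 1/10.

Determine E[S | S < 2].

0.25

P(S < 2) = 1/5 + 1/15 = 4/15.
E[S | S < 2] = [0·1/5 + 1·1/15] / (4/15)
 = 1/15 / (4/15)
 = 1/4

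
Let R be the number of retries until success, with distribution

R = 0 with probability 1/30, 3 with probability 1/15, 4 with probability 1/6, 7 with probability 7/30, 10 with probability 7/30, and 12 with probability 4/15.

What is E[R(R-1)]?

68.4

E[R(R-1)] = Σ r(r-1)·P(R=r)
 = 0·1/30 + 6·1/15 + 12·1/6 + 42·7/30 + 90·7/30 + 132·4/15
 = 0 + 2/5 + 2 + 49/5 + 21 + 176/5
 = 342/5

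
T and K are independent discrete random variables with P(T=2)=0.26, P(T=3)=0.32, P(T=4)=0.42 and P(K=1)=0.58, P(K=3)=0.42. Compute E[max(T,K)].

E[max(T,K)] = Σ_t Σ_k max(t,k) · P(T=t)P(K=k)
 = 2·0.1508 + 3·0.1092 + 3·0.1856 + 3·0.1344 + 4·0.2436 + 4·0.1764
 = 0.3016 + 0.3276 + 0.5568 + 0.4032 + 0.9744 + 0.7056
 = 3.2692

3.2692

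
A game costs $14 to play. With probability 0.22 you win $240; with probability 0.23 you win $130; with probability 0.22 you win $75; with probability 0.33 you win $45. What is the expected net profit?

100.05

E[payout] = 240·0.22 + 130·0.23 + 75·0.22 + 45·0.33
 = 52.8 + 29.9 + 16.5 + 14.85
 = 114.05
Net = 114.05 - 14 = 100.05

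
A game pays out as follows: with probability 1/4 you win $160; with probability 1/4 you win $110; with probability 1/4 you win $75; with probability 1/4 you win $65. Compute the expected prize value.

102.5

E[payout] = 160·1/4 + 110·1/4 + 75·1/4 + 65·1/4
 = 40 + 55/2 + 75/4 + 65/4
 = 205/2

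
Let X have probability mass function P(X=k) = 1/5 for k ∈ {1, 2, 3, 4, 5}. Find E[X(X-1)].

E[X(X-1)] = Σ x(x-1)·P(X=x)
 = 0·1/5 + 2·1/5 + 6·1/5 + 12·1/5 + 20·1/5
 = 0 + 2/5 + 6/5 + 12/5 + 4
 = 8

8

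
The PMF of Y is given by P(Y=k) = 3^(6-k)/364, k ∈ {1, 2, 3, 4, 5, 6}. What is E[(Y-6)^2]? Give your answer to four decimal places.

E[(Y-6)^2] = Σ (y-6)^2·P(Y=y)
 = 25·243/364 + 16·81/364 + 9·27/364 + 4·9/364 + 1·3/364 + 0·1/364
 = 6075/364 + 324/91 + 243/364 + 9/91 + 3/364 + 0
 = 7653/364

21.0247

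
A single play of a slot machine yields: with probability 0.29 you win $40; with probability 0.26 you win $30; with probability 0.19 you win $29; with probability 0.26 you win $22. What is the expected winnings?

30.63

E[payout] = 40·0.29 + 30·0.26 + 29·0.19 + 22·0.26
 = 11.6 + 7.8 + 5.51 + 5.72
 = 30.63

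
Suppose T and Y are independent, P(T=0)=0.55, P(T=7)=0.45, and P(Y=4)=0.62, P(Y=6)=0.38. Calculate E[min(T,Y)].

E[min(T,Y)] = Σ_t Σ_y min(t,y) · P(T=t)P(Y=y)
 = 0·0.341 + 0·0.209 + 4·0.279 + 6·0.171
 = 0 + 0 + 1.116 + 1.026
 = 2.142

2.142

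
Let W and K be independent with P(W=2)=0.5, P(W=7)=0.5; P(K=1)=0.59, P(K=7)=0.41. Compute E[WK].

E[WK] = Σ_w Σ_k wk · P(W=w)P(K=k)
 = 2·0.295 + 14·0.205 + 7·0.295 + 49·0.205
 = 0.59 + 2.87 + 2.065 + 10.045
 = 15.57

15.57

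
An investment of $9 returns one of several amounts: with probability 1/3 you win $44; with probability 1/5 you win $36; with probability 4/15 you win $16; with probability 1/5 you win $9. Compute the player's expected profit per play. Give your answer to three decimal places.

18.933

E[payout] = 44·1/3 + 36·1/5 + 16·4/15 + 9·1/5
 = 44/3 + 36/5 + 64/15 + 9/5
 = 419/15
Net = 419/15 - 9 = 284/15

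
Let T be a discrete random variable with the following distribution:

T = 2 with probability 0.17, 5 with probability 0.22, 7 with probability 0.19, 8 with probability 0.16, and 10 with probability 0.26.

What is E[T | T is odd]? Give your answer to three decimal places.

5.927

P(T is odd) = 0.22 + 0.19 = 0.41.
E[T | T is odd] = [5·0.22 + 7·0.19] / 0.41
 = 2.43 / 0.41
 = 243/41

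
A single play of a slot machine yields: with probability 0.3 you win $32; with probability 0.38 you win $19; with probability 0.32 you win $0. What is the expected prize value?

E[payout] = 32·0.3 + 19·0.38 + 0·0.32
 = 9.6 + 7.22 + 0
 = 16.82

16.82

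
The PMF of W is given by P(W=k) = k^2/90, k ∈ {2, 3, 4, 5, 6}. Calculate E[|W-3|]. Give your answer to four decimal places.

1.9778

E[|W-3|] = Σ |w-3|·P(W=w)
 = 1·2/45 + 0·1/10 + 1·8/45 + 2·5/18 + 3·2/5
 = 2/45 + 0 + 8/45 + 5/9 + 6/5
 = 89/45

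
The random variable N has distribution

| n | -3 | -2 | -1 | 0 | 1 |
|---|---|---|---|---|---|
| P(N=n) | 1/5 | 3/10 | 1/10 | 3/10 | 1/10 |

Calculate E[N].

E[N] = Σ n·P(N=n)
 = (-3)·1/5 + (-2)·3/10 + (-1)·1/10 + 0·3/10 + 1·1/10
 = (-3/5) + (-3/5) + (-1/10) + 0 + 1/10
 = -6/5

-1.2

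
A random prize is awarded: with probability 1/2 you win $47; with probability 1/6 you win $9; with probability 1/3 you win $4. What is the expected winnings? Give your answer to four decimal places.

26.3333

E[payout] = 47·1/2 + 9·1/6 + 4·1/3
 = 47/2 + 3/2 + 4/3
 = 79/3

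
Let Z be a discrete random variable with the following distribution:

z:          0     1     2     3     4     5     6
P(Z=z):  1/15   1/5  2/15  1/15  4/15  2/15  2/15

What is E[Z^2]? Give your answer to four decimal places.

13.7333

E[Z^2] = Σ z^2·P(Z=z)
 = 0·1/15 + 1·1/5 + 4·2/15 + 9·1/15 + 16·4/15 + 25·2/15 + 36·2/15
 = 0 + 1/5 + 8/15 + 3/5 + 64/15 + 10/3 + 24/5
 = 206/15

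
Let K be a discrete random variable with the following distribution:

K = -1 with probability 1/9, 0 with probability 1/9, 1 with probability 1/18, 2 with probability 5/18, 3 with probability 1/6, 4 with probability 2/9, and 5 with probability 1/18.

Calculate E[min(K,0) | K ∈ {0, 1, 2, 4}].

P(K ∈ {0, 1, 2, 4}) = 1/9 + 1/18 + 5/18 + 2/9 = 2/3.
E[min(K,0) | K ∈ {0, 1, 2, 4}] = [0·1/9 + 0·1/18 + 0·5/18 + 0·2/9] / (2/3)
 = 0 / (2/3)
 = 0

0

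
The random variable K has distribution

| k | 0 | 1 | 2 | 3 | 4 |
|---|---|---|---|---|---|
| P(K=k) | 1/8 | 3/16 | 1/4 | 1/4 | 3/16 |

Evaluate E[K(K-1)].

4.25

E[K(K-1)] = Σ k(k-1)·P(K=k)
 = 0·1/8 + 0·3/16 + 2·1/4 + 6·1/4 + 12·3/16
 = 0 + 0 + 1/2 + 3/2 + 9/4
 = 17/4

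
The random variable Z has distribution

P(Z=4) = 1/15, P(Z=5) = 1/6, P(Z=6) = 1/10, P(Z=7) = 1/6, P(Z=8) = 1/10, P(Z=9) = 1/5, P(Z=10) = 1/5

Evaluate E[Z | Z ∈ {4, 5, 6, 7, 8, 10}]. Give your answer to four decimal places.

P(Z ∈ {4, 5, 6, 7, 8, 10}) = 1/15 + 1/6 + 1/10 + 1/6 + 1/10 + 1/5 = 4/5.
E[Z | Z ∈ {4, 5, 6, 7, 8, 10}] = [4·1/15 + 5·1/6 + 6·1/10 + 7·1/6 + 8·1/10 + 10·1/5] / (4/5)
 = 17/3 / (4/5)
 = 85/12

7.0833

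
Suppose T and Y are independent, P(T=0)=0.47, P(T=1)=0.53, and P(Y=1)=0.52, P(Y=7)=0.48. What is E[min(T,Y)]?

0.53

E[min(T,Y)] = Σ_t Σ_y min(t,y) · P(T=t)P(Y=y)
 = 0·0.2444 + 0·0.2256 + 1·0.2756 + 1·0.2544
 = 0 + 0 + 0.2756 + 0.2544
 = 0.53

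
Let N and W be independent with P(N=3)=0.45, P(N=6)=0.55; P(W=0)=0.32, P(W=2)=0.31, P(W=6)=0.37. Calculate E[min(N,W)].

2.3405

E[min(N,W)] = Σ_n Σ_w min(n,w) · P(N=n)P(W=w)
 = 0·0.144 + 2·0.1395 + 3·0.1665 + 0·0.176 + 2·0.1705 + 6·0.2035
 = 0 + 0.279 + 0.4995 + 0 + 0.341 + 1.221
 = 2.3405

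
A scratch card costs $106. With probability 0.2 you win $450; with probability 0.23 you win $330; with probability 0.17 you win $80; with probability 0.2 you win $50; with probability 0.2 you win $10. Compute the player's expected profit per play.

85.5

E[payout] = 450·0.2 + 330·0.23 + 80·0.17 + 50·0.2 + 10·0.2
 = 90 + 75.9 + 13.6 + 10 + 2
 = 191.5
Net = 191.5 - 106 = 85.5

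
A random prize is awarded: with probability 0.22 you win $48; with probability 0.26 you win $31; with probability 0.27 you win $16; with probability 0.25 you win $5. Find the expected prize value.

E[payout] = 48·0.22 + 31·0.26 + 16·0.27 + 5·0.25
 = 10.56 + 8.06 + 4.32 + 1.25
 = 24.19

24.19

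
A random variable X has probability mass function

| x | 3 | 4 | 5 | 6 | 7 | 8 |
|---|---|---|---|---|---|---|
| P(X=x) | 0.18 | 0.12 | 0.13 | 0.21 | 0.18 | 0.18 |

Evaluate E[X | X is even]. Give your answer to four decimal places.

P(X is even) = 0.12 + 0.21 + 0.18 = 0.51.
E[X | X is even] = [4·0.12 + 6·0.21 + 8·0.18] / 0.51
 = 3.18 / 0.51
 = 106/17

6.2353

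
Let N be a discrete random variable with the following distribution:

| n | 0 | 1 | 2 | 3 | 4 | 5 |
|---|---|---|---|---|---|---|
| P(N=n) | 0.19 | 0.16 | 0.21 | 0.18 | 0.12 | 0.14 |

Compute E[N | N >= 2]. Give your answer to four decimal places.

P(N >= 2) = 0.21 + 0.18 + 0.12 + 0.14 = 0.65.
E[N | N >= 2] = [2·0.21 + 3·0.18 + 4·0.12 + 5·0.14] / 0.65
 = 2.14 / 0.65
 = 214/65

3.2923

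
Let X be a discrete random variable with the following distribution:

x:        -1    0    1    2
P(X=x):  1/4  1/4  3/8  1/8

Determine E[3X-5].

E[3X-5] = Σ (3x-5)·P(X=x)
 = (-8)·1/4 + (-5)·1/4 + (-2)·3/8 + 1·1/8
 = (-2) + (-5/4) + (-3/4) + 1/8
 = -31/8

-3.875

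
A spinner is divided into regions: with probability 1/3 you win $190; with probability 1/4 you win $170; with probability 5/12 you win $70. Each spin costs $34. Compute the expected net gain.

E[payout] = 190·1/3 + 170·1/4 + 70·5/12
 = 190/3 + 85/2 + 175/6
 = 135
Net = 135 - 34 = 101

101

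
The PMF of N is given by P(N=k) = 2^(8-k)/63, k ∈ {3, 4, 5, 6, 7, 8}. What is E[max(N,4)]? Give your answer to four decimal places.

4.4127

E[max(N,4)] = Σ max(n,4)·P(N=n)
 = 4·32/63 + 4·16/63 + 5·8/63 + 6·4/63 + 7·2/63 + 8·1/63
 = 128/63 + 64/63 + 40/63 + 8/21 + 2/9 + 8/63
 = 278/63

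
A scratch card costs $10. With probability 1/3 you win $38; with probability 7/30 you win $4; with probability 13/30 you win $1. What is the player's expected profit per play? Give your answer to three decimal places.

4.033

E[payout] = 38·1/3 + 4·7/30 + 1·13/30
 = 38/3 + 14/15 + 13/30
 = 421/30
Net = 421/30 - 10 = 121/30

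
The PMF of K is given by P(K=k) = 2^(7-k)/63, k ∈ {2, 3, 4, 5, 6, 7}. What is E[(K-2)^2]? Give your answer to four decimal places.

2.2381

E[(K-2)^2] = Σ (k-2)^2·P(K=k)
 = 0·32/63 + 1·16/63 + 4·8/63 + 9·4/63 + 16·2/63 + 25·1/63
 = 0 + 16/63 + 32/63 + 4/7 + 32/63 + 25/63
 = 47/21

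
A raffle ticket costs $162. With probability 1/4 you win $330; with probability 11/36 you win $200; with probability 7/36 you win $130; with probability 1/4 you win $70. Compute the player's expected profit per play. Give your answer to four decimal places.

24.3889

E[payout] = 330·1/4 + 200·11/36 + 130·7/36 + 70·1/4
 = 165/2 + 550/9 + 455/18 + 35/2
 = 3355/18
Net = 3355/18 - 162 = 439/18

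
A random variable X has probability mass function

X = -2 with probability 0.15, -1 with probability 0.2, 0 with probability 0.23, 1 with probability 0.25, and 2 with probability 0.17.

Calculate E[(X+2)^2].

E[(X+2)^2] = Σ (x+2)^2·P(X=x)
 = 0·0.15 + 1·0.2 + 4·0.23 + 9·0.25 + 16·0.17
 = 0 + 0.2 + 0.92 + 2.25 + 2.72
 = 6.09

6.09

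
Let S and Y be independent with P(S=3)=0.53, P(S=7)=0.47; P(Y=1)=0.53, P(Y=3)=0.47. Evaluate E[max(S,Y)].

4.88

E[max(S,Y)] = Σ_s Σ_y max(s,y) · P(S=s)P(Y=y)
 = 3·0.2809 + 3·0.2491 + 7·0.2491 + 7·0.2209
 = 0.8427 + 0.7473 + 1.7437 + 1.5463
 = 4.88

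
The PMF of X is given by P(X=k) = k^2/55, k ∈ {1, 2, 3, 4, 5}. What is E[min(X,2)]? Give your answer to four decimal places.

1.9818

E[min(X,2)] = Σ min(x,2)·P(X=x)
 = 1·1/55 + 2·4/55 + 2·9/55 + 2·16/55 + 2·5/11
 = 1/55 + 8/55 + 18/55 + 32/55 + 10/11
 = 109/55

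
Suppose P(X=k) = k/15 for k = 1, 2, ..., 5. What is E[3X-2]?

E[3X-2] = Σ (3x-2)·P(X=x)
 = 1·1/15 + 4·2/15 + 7·1/5 + 10·4/15 + 13·1/3
 = 1/15 + 8/15 + 7/5 + 8/3 + 13/3
 = 9

9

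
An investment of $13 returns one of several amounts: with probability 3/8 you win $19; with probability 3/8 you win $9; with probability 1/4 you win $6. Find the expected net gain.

E[payout] = 19·3/8 + 9·3/8 + 6·1/4
 = 57/8 + 27/8 + 3/2
 = 12
Net = 12 - 13 = -1

-1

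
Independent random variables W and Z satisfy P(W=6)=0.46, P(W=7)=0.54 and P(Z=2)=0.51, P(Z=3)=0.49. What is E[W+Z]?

E[W+Z] = Σ_w Σ_z (w+z) · P(W=w)P(Z=z)
 = 8·0.2346 + 9·0.2254 + 9·0.2754 + 10·0.2646
 = 1.8768 + 2.0286 + 2.4786 + 2.646
 = 9.03

9.03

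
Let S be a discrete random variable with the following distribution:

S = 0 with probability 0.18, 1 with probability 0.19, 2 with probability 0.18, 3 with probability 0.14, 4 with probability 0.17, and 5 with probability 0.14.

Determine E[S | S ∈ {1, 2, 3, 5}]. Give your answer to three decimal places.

P(S ∈ {1, 2, 3, 5}) = 0.19 + 0.18 + 0.14 + 0.14 = 0.65.
E[S | S ∈ {1, 2, 3, 5}] = [1·0.19 + 2·0.18 + 3·0.14 + 5·0.14] / 0.65
 = 1.67 / 0.65
 = 167/65

2.569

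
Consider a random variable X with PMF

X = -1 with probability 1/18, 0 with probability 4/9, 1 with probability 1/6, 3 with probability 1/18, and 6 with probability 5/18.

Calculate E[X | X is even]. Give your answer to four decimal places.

P(X is even) = 4/9 + 5/18 = 13/18.
E[X | X is even] = [0·4/9 + 6·5/18] / (13/18)
 = 5/3 / (13/18)
 = 30/13

2.3077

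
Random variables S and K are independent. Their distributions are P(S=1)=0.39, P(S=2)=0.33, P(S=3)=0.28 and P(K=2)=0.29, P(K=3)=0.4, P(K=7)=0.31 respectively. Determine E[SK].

7.4655

E[SK] = Σ_s Σ_k sk · P(S=s)P(K=k)
 = 2·0.1131 + 3·0.156 + 7·0.1209 + 4·0.0957 + 6·0.132 + 14·0.1023 + 6·0.0812 + 9·0.112 + 21·0.0868
 = 0.2262 + 0.468 + 0.8463 + 0.3828 + 0.792 + 1.4322 + 0.4872 + 1.008 + 1.8228
 = 7.4655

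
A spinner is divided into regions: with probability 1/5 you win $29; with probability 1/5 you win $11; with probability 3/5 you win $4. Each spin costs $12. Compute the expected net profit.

E[payout] = 29·1/5 + 11·1/5 + 4·3/5
 = 29/5 + 11/5 + 12/5
 = 52/5
Net = 52/5 - 12 = -8/5

-1.6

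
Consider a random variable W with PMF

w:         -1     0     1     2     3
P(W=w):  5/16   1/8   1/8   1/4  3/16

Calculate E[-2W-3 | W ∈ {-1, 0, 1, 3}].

-4

P(W ∈ {-1, 0, 1, 3}) = 5/16 + 1/8 + 1/8 + 3/16 = 3/4.
E[-2W-3 | W ∈ {-1, 0, 1, 3}] = [(-1)·5/16 + (-3)·1/8 + (-5)·1/8 + (-9)·3/16] / (3/4)
 = -3 / (3/4)
 = -4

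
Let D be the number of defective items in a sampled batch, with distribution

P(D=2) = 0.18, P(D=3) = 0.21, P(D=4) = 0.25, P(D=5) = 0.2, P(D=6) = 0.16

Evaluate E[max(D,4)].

E[max(D,4)] = Σ max(d,4)·P(D=d)
 = 4·0.18 + 4·0.21 + 4·0.25 + 5·0.2 + 6·0.16
 = 0.72 + 0.84 + 1 + 1 + 0.96
 = 4.52

4.52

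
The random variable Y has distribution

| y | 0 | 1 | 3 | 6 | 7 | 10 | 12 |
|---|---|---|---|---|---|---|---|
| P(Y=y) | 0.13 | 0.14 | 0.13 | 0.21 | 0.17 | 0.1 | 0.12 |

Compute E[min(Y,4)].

2.93

E[min(Y,4)] = Σ min(y,4)·P(Y=y)
 = 0·0.13 + 1·0.14 + 3·0.13 + 4·0.21 + 4·0.17 + 4·0.1 + 4·0.12
 = 0 + 0.14 + 0.39 + 0.84 + 0.68 + 0.4 + 0.48
 = 2.93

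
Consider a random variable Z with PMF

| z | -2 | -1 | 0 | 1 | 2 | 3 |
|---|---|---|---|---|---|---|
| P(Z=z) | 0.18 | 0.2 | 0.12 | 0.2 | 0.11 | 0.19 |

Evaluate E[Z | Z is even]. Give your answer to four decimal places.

P(Z is even) = 0.18 + 0.12 + 0.11 = 0.41.
E[Z | Z is even] = [(-2)·0.18 + 0·0.12 + 2·0.11] / 0.41
 = -0.14 / 0.41
 = -14/41

-0.3415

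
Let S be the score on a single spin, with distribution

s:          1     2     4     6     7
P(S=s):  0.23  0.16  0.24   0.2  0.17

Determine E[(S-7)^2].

E[(S-7)^2] = Σ (s-7)^2·P(S=s)
 = 36·0.23 + 25·0.16 + 9·0.24 + 1·0.2 + 0·0.17
 = 8.28 + 4 + 2.16 + 0.2 + 0
 = 14.64

14.64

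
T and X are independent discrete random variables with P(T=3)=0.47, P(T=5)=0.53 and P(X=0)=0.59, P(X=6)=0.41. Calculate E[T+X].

E[T+X] = Σ_t Σ_x (t+x) · P(T=t)P(X=x)
 = 3·0.2773 + 9·0.1927 + 5·0.3127 + 11·0.2173
 = 0.8319 + 1.7343 + 1.5635 + 2.3903
 = 6.52

6.52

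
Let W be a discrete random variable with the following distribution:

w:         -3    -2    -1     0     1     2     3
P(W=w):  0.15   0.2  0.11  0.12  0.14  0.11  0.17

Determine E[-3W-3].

E[-3W-3] = Σ (-3w-3)·P(W=w)
 = 6·0.15 + 3·0.2 + 0·0.11 + (-3)·0.12 + (-6)·0.14 + (-9)·0.11 + (-12)·0.17
 = 0.9 + 0.6 + 0 + (-0.36) + (-0.84) + (-0.99) + (-2.04)
 = -2.73

-2.73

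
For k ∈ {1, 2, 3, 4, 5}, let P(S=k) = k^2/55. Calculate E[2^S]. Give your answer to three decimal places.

20.836

E[2^S] = Σ 2^s·P(S=s)
 = 2·1/55 + 4·4/55 + 8·9/55 + 16·16/55 + 32·5/11
 = 2/55 + 16/55 + 72/55 + 256/55 + 160/11
 = 1146/55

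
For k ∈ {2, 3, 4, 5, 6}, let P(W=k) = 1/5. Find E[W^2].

E[W^2] = Σ w^2·P(W=w)
 = 4·1/5 + 9·1/5 + 16·1/5 + 25·1/5 + 36·1/5
 = 4/5 + 9/5 + 16/5 + 5 + 36/5
 = 18

18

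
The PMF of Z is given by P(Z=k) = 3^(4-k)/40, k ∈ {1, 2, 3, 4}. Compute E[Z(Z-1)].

1.2

E[Z(Z-1)] = Σ z(z-1)·P(Z=z)
 = 0·27/40 + 2·9/40 + 6·3/40 + 12·1/40
 = 0 + 9/20 + 9/20 + 3/10
 = 6/5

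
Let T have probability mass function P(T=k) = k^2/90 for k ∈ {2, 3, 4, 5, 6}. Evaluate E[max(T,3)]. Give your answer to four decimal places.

E[max(T,3)] = Σ max(t,3)·P(T=t)
 = 3·2/45 + 3·1/10 + 4·8/45 + 5·5/18 + 6·2/5
 = 2/15 + 3/10 + 32/45 + 25/18 + 12/5
 = 74/15

4.9333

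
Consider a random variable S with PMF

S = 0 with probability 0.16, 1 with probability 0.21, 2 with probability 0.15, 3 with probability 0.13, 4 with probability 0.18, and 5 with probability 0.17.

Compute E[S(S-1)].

6.64

E[S(S-1)] = Σ s(s-1)·P(S=s)
 = 0·0.16 + 0·0.21 + 2·0.15 + 6·0.13 + 12·0.18 + 20·0.17
 = 0 + 0 + 0.3 + 0.78 + 2.16 + 3.4
 = 6.64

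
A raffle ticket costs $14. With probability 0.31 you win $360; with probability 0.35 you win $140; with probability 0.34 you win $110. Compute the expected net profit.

184

E[payout] = 360·0.31 + 140·0.35 + 110·0.34
 = 111.6 + 49 + 37.4
 = 198
Net = 198 - 14 = 184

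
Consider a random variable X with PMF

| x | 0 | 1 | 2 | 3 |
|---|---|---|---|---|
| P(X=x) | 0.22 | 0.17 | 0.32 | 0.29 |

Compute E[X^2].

E[X^2] = Σ x^2·P(X=x)
 = 0·0.22 + 1·0.17 + 4·0.32 + 9·0.29
 = 0 + 0.17 + 1.28 + 2.61
 = 4.06

4.06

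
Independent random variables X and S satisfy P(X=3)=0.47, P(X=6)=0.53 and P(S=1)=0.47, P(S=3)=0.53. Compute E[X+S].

6.65

E[X+S] = Σ_x Σ_s (x+s) · P(X=x)P(S=s)
 = 4·0.2209 + 6·0.2491 + 7·0.2491 + 9·0.2809
 = 0.8836 + 1.4946 + 1.7437 + 2.5281
 = 6.65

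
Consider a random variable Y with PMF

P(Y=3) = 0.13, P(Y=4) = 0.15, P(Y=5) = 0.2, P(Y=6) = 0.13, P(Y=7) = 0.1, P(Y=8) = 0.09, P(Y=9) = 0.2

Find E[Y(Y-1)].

34.12

E[Y(Y-1)] = Σ y(y-1)·P(Y=y)
 = 6·0.13 + 12·0.15 + 20·0.2 + 30·0.13 + 42·0.1 + 56·0.09 + 72·0.2
 = 0.78 + 1.8 + 4 + 3.9 + 4.2 + 5.04 + 14.4
 = 34.12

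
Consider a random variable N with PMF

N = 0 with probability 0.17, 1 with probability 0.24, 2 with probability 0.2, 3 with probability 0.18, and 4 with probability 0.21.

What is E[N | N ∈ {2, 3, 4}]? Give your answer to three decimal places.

P(N ∈ {2, 3, 4}) = 0.2 + 0.18 + 0.21 = 0.59.
E[N | N ∈ {2, 3, 4}] = [2·0.2 + 3·0.18 + 4·0.21] / 0.59
 = 1.78 / 0.59
 = 178/59

3.017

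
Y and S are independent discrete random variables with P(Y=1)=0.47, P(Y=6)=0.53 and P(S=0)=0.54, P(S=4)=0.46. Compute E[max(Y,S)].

4.2986

E[max(Y,S)] = Σ_y Σ_s max(y,s) · P(Y=y)P(S=s)
 = 1·0.2538 + 4·0.2162 + 6·0.2862 + 6·0.2438
 = 0.2538 + 0.8648 + 1.7172 + 1.4628
 = 4.2986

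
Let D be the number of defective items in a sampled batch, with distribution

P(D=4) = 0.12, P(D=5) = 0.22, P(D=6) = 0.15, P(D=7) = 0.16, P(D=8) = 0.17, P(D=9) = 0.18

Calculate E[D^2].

E[D^2] = Σ d^2·P(D=d)
 = 16·0.12 + 25·0.22 + 36·0.15 + 49·0.16 + 64·0.17 + 81·0.18
 = 1.92 + 5.5 + 5.4 + 7.84 + 10.88 + 14.58
 = 46.12

46.12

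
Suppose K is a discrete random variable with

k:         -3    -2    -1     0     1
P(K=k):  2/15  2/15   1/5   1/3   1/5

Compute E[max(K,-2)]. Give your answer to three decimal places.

-0.533

E[max(K,-2)] = Σ max(k,-2)·P(K=k)
 = (-2)·2/15 + (-2)·2/15 + (-1)·1/5 + 0·1/3 + 1·1/5
 = (-4/15) + (-4/15) + (-1/5) + 0 + 1/5
 = -8/15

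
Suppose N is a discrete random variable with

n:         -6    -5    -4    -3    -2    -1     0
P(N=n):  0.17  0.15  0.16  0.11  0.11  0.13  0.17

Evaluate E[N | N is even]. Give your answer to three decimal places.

P(N is even) = 0.17 + 0.16 + 0.11 + 0.17 = 0.61.
E[N | N is even] = [(-6)·0.17 + (-4)·0.16 + (-2)·0.11 + 0·0.17] / 0.61
 = -1.88 / 0.61
 = -188/61

-3.082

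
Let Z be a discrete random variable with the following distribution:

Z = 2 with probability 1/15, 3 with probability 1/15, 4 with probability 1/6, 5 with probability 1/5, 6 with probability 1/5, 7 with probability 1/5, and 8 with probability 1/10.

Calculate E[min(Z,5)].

4.5

E[min(Z,5)] = Σ min(z,5)·P(Z=z)
 = 2·1/15 + 3·1/15 + 4·1/6 + 5·1/5 + 5·1/5 + 5·1/5 + 5·1/10
 = 2/15 + 1/5 + 2/3 + 1 + 1 + 1 + 1/2
 = 9/2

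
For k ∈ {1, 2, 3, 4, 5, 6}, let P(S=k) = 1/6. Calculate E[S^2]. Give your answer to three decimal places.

15.167

E[S^2] = Σ s^2·P(S=s)
 = 1·1/6 + 4·1/6 + 9·1/6 + 16·1/6 + 25·1/6 + 36·1/6
 = 1/6 + 2/3 + 3/2 + 8/3 + 25/6 + 6
 = 91/6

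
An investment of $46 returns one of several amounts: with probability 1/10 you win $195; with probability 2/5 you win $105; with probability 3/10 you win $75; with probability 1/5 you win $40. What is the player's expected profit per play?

E[payout] = 195·1/10 + 105·2/5 + 75·3/10 + 40·1/5
 = 39/2 + 42 + 45/2 + 8
 = 92
Net = 92 - 46 = 46

46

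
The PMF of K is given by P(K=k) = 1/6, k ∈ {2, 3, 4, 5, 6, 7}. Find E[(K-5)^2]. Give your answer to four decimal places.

E[(K-5)^2] = Σ (k-5)^2·P(K=k)
 = 9·1/6 + 4·1/6 + 1·1/6 + 0·1/6 + 1·1/6 + 4·1/6
 = 3/2 + 2/3 + 1/6 + 0 + 1/6 + 2/3
 = 19/6

3.1667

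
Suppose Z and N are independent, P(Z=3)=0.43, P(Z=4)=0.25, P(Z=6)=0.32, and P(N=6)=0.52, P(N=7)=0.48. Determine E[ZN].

E[ZN] = Σ_z Σ_n zn · P(Z=z)P(N=n)
 = 18·0.2236 + 21·0.2064 + 24·0.13 + 28·0.12 + 36·0.1664 + 42·0.1536
 = 4.0248 + 4.3344 + 3.12 + 3.36 + 5.9904 + 6.4512
 = 27.2808

27.2808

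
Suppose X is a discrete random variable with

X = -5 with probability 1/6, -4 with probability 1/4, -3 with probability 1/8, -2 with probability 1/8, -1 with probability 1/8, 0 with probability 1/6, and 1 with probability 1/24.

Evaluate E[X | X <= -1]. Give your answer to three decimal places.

-3.263

P(X <= -1) = 1/6 + 1/4 + 1/8 + 1/8 + 1/8 = 19/24.
E[X | X <= -1] = [(-5)·1/6 + (-4)·1/4 + (-3)·1/8 + (-2)·1/8 + (-1)·1/8] / (19/24)
 = -31/12 / (19/24)
 = -62/19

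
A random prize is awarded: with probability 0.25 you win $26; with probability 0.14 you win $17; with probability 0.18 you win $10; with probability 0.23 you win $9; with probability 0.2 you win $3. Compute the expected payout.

E[payout] = 26·0.25 + 17·0.14 + 10·0.18 + 9·0.23 + 3·0.2
 = 6.5 + 2.38 + 1.8 + 2.07 + 0.6
 = 13.35

13.35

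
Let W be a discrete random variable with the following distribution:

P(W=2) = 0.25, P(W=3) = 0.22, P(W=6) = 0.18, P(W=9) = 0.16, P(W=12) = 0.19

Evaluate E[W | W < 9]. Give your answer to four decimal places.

3.4462

P(W < 9) = 0.25 + 0.22 + 0.18 = 0.65.
E[W | W < 9] = [2·0.25 + 3·0.22 + 6·0.18] / 0.65
 = 2.24 / 0.65
 = 224/65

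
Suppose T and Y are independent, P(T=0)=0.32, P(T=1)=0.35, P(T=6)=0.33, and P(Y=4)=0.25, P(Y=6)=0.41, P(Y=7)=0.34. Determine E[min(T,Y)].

2.165

E[min(T,Y)] = Σ_t Σ_y min(t,y) · P(T=t)P(Y=y)
 = 0·0.08 + 0·0.1312 + 0·0.1088 + 1·0.0875 + 1·0.1435 + 1·0.119 + 4·0.0825 + 6·0.1353 + 6·0.1122
 = 0 + 0 + 0 + 0.0875 + 0.1435 + 0.119 + 0.33 + 0.8118 + 0.6732
 = 2.165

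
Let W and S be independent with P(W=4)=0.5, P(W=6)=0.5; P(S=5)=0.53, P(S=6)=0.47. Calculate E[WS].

27.35

E[WS] = Σ_w Σ_s ws · P(W=w)P(S=s)
 = 20·0.265 + 24·0.235 + 30·0.265 + 36·0.235
 = 5.3 + 5.64 + 7.95 + 8.46
 = 27.35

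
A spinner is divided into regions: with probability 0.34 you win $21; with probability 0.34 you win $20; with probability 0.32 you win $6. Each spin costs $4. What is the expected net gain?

11.86

E[payout] = 21·0.34 + 20·0.34 + 6·0.32
 = 7.14 + 6.8 + 1.92
 = 15.86
Net = 15.86 - 4 = 11.86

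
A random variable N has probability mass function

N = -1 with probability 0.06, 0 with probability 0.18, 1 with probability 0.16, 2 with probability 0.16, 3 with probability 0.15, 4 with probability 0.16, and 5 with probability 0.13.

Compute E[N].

2.16

E[N] = Σ n·P(N=n)
 = (-1)·0.06 + 0·0.18 + 1·0.16 + 2·0.16 + 3·0.15 + 4·0.16 + 5·0.13
 = (-0.06) + 0 + 0.16 + 0.32 + 0.45 + 0.64 + 0.65
 = 2.16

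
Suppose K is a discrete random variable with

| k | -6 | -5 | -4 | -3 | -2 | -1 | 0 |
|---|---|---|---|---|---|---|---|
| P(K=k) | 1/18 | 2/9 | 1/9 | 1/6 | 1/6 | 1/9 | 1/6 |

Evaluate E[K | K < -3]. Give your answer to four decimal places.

-4.8571

P(K < -3) = 1/18 + 2/9 + 1/9 = 7/18.
E[K | K < -3] = [(-6)·1/18 + (-5)·2/9 + (-4)·1/9] / (7/18)
 = -17/9 / (7/18)
 = -34/7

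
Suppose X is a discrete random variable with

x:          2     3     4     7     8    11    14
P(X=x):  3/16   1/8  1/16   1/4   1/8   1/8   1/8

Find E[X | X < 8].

P(X < 8) = 3/16 + 1/8 + 1/16 + 1/4 = 5/8.
E[X | X < 8] = [2·3/16 + 3·1/8 + 4·1/16 + 7·1/4] / (5/8)
 = 11/4 / (5/8)
 = 22/5

4.4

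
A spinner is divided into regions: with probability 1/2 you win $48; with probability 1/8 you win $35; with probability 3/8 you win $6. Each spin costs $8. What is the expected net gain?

22.625

E[payout] = 48·1/2 + 35·1/8 + 6·3/8
 = 24 + 35/8 + 9/4
 = 245/8
Net = 245/8 - 8 = 181/8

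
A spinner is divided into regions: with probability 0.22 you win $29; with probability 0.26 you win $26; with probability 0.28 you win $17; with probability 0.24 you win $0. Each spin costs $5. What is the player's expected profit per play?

12.9

E[payout] = 29·0.22 + 26·0.26 + 17·0.28 + 0·0.24
 = 6.38 + 6.76 + 4.76 + 0
 = 17.9
Net = 17.9 - 5 = 12.9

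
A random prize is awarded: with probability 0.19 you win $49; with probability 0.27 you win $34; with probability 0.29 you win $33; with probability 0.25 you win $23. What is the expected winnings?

E[payout] = 49·0.19 + 34·0.27 + 33·0.29 + 23·0.25
 = 9.31 + 9.18 + 9.57 + 5.75
 = 33.81

33.81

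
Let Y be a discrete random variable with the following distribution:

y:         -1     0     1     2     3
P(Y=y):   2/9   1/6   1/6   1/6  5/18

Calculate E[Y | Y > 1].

P(Y > 1) = 1/6 + 5/18 = 4/9.
E[Y | Y > 1] = [2·1/6 + 3·5/18] / (4/9)
 = 7/6 / (4/9)
 = 21/8

2.625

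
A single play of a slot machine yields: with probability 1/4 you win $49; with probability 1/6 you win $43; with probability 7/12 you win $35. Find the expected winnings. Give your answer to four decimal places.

E[payout] = 49·1/4 + 43·1/6 + 35·7/12
 = 49/4 + 43/6 + 245/12
 = 239/6

39.8333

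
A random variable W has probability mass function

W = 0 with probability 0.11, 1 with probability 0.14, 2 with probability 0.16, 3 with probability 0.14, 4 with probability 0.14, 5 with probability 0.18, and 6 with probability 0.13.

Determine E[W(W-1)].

E[W(W-1)] = Σ w(w-1)·P(W=w)
 = 0·0.11 + 0·0.14 + 2·0.16 + 6·0.14 + 12·0.14 + 20·0.18 + 30·0.13
 = 0 + 0 + 0.32 + 0.84 + 1.68 + 3.6 + 3.9
 = 10.34

10.34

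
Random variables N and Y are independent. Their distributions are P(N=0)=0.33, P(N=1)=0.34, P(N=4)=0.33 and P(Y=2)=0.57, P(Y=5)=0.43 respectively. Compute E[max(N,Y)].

3.6662

E[max(N,Y)] = Σ_n Σ_y max(n,y) · P(N=n)P(Y=y)
 = 2·0.1881 + 5·0.1419 + 2·0.1938 + 5·0.1462 + 4·0.1881 + 5·0.1419
 = 0.3762 + 0.7095 + 0.3876 + 0.731 + 0.7524 + 0.7095
 = 3.6662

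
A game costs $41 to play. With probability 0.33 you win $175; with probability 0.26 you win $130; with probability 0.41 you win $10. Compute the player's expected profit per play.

54.65

E[payout] = 175·0.33 + 130·0.26 + 10·0.41
 = 57.75 + 33.8 + 4.1
 = 95.65
Net = 95.65 - 41 = 54.65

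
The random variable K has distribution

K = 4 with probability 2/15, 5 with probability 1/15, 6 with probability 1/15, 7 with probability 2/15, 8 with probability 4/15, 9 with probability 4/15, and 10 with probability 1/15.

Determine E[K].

E[K] = Σ k·P(K=k)
 = 4·2/15 + 5·1/15 + 6·1/15 + 7·2/15 + 8·4/15 + 9·4/15 + 10·1/15
 = 8/15 + 1/3 + 2/5 + 14/15 + 32/15 + 12/5 + 2/3
 = 37/5

7.4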